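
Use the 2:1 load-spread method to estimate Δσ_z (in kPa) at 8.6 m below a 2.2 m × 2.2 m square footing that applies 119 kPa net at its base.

Δσ_z ≈ 4.94 kPa

By the 2:1 method the load spreads at 1 horizontal : 2 vertical, so at depth z the loaded area has grown by z in each plan dimension:
Δσ = qBL/((B+z)(L+z)) = 119×2.2×2.2/((2.2+8.6)(2.2+8.6)) = 4.9379 kPa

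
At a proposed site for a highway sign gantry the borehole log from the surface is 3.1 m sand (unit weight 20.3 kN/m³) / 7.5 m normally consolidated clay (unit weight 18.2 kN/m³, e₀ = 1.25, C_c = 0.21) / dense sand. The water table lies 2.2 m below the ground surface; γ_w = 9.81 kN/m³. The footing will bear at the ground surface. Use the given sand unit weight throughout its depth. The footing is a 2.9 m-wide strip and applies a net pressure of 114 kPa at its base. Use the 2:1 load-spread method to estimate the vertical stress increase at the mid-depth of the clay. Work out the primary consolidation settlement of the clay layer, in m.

S_c ≈ 0.101 m

Mid-depth of clay below the ground surface: z = 3.1 + 7.5/2 = 6.85 m.
Total vertical stress at mid-clay: σ_v = 20.3×3.1 + 18.2×3.75 = 131.18 kPa.
Pore pressure: u = 9.81×(6.85 − 2.2) = 45.617 kPa.
Initial effective stress: σ'_0 = σ_v − u = 131.18 − 45.617 = 85.563 kPa.
Stress increase at mid-clay by the 2:1 spreading method:
Δσ = qB/(B+z) = 114×2.9/(2.9+6.85) = 33.908 kPa
Final effective stress: σ'_f = σ'_0 + Δσ = 85.563 + 33.908 = 119.47 kPa.
Normally consolidated clay, so the full stress increment lies on the virgin compression line:
S_c = C_c·H/(1+e₀)·log₁₀(σ'_f/σ'_0) = 0.21×7.5/(1+1.25)×log₁₀(119.47/85.563)
    = 0.7 × 0.14497 = 0.1015 m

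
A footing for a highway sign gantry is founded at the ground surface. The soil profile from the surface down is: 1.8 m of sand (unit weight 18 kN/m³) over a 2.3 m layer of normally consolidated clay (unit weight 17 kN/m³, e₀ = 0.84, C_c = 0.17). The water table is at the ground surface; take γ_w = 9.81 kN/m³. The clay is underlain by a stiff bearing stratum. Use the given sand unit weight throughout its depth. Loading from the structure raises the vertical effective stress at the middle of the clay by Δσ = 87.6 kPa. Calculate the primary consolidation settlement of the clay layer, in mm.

S_c ≈ 145 mm

Mid-depth of clay below the ground surface: z = 1.8 + 2.3/2 = 2.95 m.
Total vertical stress at mid-clay: σ_v = 18×1.8 + 17×1.15 = 51.95 kPa.
Pore pressure: u = 9.81×(2.95 − 0) = 28.94 kPa.
Initial effective stress: σ'_0 = σ_v − u = 51.95 − 28.94 = 23.01 kPa.
Final effective stress: σ'_f = σ'_0 + Δσ = 23.01 + 87.6 = 110.61 kPa.
Normally consolidated clay, so the full stress increment lies on the virgin compression line:
S_c = C_c·H/(1+e₀)·log₁₀(σ'_f/σ'_0) = 0.17×2.3/(1+0.84)×log₁₀(110.61/23.01)
    = 0.2125 × 0.68188 = 0.1449 m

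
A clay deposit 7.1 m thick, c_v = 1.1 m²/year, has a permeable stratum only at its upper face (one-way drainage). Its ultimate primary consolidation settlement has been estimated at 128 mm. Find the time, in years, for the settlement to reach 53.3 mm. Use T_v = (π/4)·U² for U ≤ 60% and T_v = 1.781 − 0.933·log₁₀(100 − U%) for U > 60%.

Drainage path length: H_d = H = 7.1 m (single drainage).
U = S(t)/S_ult = 53.3/128 = 0.4164.
U ≤ 60%: T_v = (π/4)·U² = (π/4)×0.41641² = 0.13618.
t = T_v·H_d²/c_v = 0.13618×7.1²/1.1 = 6.241 years.

t ≈ 6.24 years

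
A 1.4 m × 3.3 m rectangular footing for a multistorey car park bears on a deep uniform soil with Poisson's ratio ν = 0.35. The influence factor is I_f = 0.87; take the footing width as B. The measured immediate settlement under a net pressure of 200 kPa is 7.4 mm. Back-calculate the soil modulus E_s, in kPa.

E_s ≈ 28900 kPa

S_e = q·B·(1−ν²)/E_s · I_f  ⇒  E_s = q·B·(1−ν²)·I_f / S_e.
E_s = 200 × 1.4 × 0.8775 × 0.87 / 0.0074 = 28890 kPa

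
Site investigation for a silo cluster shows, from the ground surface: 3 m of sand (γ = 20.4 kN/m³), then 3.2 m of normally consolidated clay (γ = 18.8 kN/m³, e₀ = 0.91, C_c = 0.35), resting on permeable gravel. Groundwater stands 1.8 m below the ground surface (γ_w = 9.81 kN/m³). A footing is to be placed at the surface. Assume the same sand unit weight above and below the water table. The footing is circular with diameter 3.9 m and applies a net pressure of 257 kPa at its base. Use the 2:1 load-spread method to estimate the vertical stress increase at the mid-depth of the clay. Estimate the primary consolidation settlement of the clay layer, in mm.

S_c ≈ 156 mm

Mid-depth of clay below the ground surface: z = 3 + 3.2/2 = 4.6 m.
Total vertical stress at mid-clay: σ_v = 20.4×3 + 18.8×1.6 = 91.28 kPa.
Pore pressure: u = 9.81×(4.6 − 1.8) = 27.468 kPa.
Initial effective stress: σ'_0 = σ_v − u = 91.28 − 27.468 = 63.812 kPa.
Stress increase at mid-clay by the 2:1 spreading method:
Δσ ≈ qD²/(D+z)² = 257×3.9²/(3.9+4.6)² = 54.103 kPa
Final effective stress: σ'_f = σ'_0 + Δσ = 63.812 + 54.103 = 117.91 kPa.
Normally consolidated clay, so the full stress increment lies on the virgin compression line:
S_c = C_c·H/(1+e₀)·log₁₀(σ'_f/σ'_0) = 0.35×3.2/(1+0.91)×log₁₀(117.91/63.812)
    = 0.58639 × 0.26665 = 0.1564 m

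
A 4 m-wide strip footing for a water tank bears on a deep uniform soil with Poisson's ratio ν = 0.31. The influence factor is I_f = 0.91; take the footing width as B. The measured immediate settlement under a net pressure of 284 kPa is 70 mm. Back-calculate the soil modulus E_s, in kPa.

E_s ≈ 13300 kPa

S_e = q·B·(1−ν²)/E_s · I_f  ⇒  E_s = q·B·(1−ν²)·I_f / S_e.
E_s = 284 × 4 × 0.9039 × 0.91 / 0.07 = 13350 kPa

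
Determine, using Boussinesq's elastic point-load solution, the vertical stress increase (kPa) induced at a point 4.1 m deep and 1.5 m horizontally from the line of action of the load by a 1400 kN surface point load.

Δσ_z ≈ 29 kPa

Boussinesq vertical stress below a point load on an elastic half-space:
Δσ_z = 3P/(2πz²) · [1 + (r/z)²]^(−5/2)
r/z = 1.5/4.1 = 0.36585; [1+(r/z)²]^(−5/2) = 0.73049.
Δσ_z = 3×1400/(2π×4.1²) × 0.73049 = 39.765 × 0.73049 = 29.05 kPa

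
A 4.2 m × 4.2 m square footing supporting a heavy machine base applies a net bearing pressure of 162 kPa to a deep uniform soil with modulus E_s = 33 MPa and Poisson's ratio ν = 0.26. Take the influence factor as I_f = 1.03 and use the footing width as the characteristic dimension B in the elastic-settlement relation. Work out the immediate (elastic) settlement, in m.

S_e ≈ 0.0198 m

Immediate (elastic) settlement: S_e = q·B·(1−ν²)/E_s · I_f.
E_s = 33 MPa = 33000 kPa.
S_e = 162 × 4.2 × (1 − 0.26²) / 33000 × 1.03
    = 162 × 4.2 × 0.9324 / 33000 × 1.03
    = 0.0198 m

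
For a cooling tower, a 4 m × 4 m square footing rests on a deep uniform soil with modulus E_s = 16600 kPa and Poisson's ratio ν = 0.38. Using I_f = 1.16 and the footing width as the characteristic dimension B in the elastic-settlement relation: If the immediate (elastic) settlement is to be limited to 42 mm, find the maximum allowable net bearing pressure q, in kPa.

S_e = q·B·(1−ν²)/E_s · I_f  ⇒  q = S_e·E_s / (B·(1−ν²)·I_f).
q = 0.042 × 16600 / (4 × 0.8556 × 1.16) = 175.6 kPa

q ≈ 176 kPa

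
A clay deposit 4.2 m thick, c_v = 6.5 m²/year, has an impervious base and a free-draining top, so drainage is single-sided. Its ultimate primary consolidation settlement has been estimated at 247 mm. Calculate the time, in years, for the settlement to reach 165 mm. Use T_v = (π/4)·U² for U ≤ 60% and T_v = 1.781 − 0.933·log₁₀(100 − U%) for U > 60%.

t ≈ 0.982 years

Drainage path length: H_d = H = 4.2 m (single drainage).
U = S(t)/S_ult = 165/247 = 0.668.
U > 60%: T_v = 1.781 − 0.933·log₁₀(100 − 66.802) = 0.3618.
t = T_v·H_d²/c_v = 0.3618×4.2²/6.5 = 0.9819 years.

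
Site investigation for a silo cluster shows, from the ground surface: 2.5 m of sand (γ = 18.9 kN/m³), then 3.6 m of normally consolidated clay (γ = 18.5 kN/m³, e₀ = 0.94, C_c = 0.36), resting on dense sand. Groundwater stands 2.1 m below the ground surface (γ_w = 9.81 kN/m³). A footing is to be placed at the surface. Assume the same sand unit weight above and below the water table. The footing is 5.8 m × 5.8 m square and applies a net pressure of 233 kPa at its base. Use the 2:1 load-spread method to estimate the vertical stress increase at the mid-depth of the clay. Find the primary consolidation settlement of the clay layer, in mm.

Mid-depth of clay below the ground surface: z = 2.5 + 3.6/2 = 4.3 m.
Total vertical stress at mid-clay: σ_v = 18.9×2.5 + 18.5×1.8 = 80.55 kPa.
Pore pressure: u = 9.81×(4.3 − 2.1) = 21.582 kPa.
Initial effective stress: σ'_0 = σ_v − u = 80.55 − 21.582 = 58.968 kPa.
Stress increase at mid-clay by the 2:1 spreading method:
Δσ = qBL/((B+z)(L+z)) = 233×5.8×5.8/((5.8+4.3)(5.8+4.3)) = 76.837 kPa
Final effective stress: σ'_f = σ'_0 + Δσ = 58.968 + 76.837 = 135.81 kPa.
Normally consolidated clay, so the full stress increment lies on the virgin compression line:
S_c = C_c·H/(1+e₀)·log₁₀(σ'_f/σ'_0) = 0.36×3.6/(1+0.94)×log₁₀(135.81/58.968)
    = 0.66804 × 0.36232 = 0.242 m

S_c ≈ 242 mm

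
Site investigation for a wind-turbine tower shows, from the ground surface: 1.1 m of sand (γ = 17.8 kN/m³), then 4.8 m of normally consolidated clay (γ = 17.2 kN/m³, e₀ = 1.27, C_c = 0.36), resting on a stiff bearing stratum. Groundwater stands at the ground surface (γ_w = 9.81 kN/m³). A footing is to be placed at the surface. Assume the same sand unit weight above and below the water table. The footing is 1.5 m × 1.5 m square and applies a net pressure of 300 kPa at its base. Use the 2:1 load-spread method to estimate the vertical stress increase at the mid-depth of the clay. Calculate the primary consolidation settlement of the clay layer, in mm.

Mid-depth of clay below the ground surface: z = 1.1 + 4.8/2 = 3.5 m.
Total vertical stress at mid-clay: σ_v = 17.8×1.1 + 17.2×2.4 = 60.86 kPa.
Pore pressure: u = 9.81×(3.5 − 0) = 34.335 kPa.
Initial effective stress: σ'_0 = σ_v − u = 60.86 − 34.335 = 26.525 kPa.
Stress increase at mid-clay by the 2:1 spreading method:
Δσ = qBL/((B+z)(L+z)) = 300×1.5×1.5/((1.5+3.5)(1.5+3.5)) = 27 kPa
Final effective stress: σ'_f = σ'_0 + Δσ = 26.525 + 27 = 53.525 kPa.
Normally consolidated clay, so the full stress increment lies on the virgin compression line:
S_c = C_c·H/(1+e₀)·log₁₀(σ'_f/σ'_0) = 0.36×4.8/(1+1.27)×log₁₀(53.525/26.525)
    = 0.76123 × 0.3049 = 0.2321 m

S_c ≈ 232 mm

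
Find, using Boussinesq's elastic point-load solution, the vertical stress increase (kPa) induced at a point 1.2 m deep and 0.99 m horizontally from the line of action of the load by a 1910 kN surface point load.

Boussinesq vertical stress below a point load on an elastic half-space:
Δσ_z = 3P/(2πz²) · [1 + (r/z)²]^(−5/2)
r/z = 0.99/1.2 = 0.825; [1+(r/z)²]^(−5/2) = 0.2731.
Δσ_z = 3×1910/(2π×1.2²) × 0.2731 = 633.3 × 0.2731 = 173 kPa

Δσ_z ≈ 173 kPa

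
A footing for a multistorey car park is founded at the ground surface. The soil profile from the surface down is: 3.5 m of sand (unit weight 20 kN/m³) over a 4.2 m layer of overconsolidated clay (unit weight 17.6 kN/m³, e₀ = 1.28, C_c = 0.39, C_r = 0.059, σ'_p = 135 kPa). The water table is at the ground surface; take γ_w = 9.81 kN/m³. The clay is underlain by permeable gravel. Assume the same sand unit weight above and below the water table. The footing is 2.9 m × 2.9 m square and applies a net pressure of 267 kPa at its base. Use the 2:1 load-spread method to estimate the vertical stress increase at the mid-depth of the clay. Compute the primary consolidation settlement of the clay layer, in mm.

S_c ≈ 22.1 mm

Mid-depth of clay below the ground surface: z = 3.5 + 4.2/2 = 5.6 m.
Total vertical stress at mid-clay: σ_v = 20×3.5 + 17.6×2.1 = 106.96 kPa.
Pore pressure: u = 9.81×(5.6 − 0) = 54.936 kPa.
Initial effective stress: σ'_0 = σ_v − u = 106.96 − 54.936 = 52.024 kPa.
Stress increase at mid-clay by the 2:1 spreading method:
Δσ = qBL/((B+z)(L+z)) = 267×2.9×2.9/((2.9+5.6)(2.9+5.6)) = 31.079 kPa
Final effective stress: σ'_f = 52.024 + 31.079 = 83.103 kPa.
σ'_f = 83.103 ≤ σ'_p = 135 kPa, so the clay remains overconsolidated and only the recompression index applies:
S_c = C_r·H/(1+e₀)·log₁₀(σ'_f/σ'_0) = 0.059×4.2/2.28×log₁₀(83.103/52.024)
    = 0.10868 × 0.20341 = 0.02211 m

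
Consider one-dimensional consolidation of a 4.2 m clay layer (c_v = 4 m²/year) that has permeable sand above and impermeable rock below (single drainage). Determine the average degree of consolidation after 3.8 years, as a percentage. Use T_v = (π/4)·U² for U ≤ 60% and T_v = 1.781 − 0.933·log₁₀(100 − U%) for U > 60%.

U ≈ 90.3 %

Drainage path length: H_d = H = 4.2 m (single drainage).
T_v = c_v·t/H_d² = 4×3.8/4.2² = 0.86168.
T_v = 0.86168 corresponds to the U > 60% branch:
U = 1 − 10^((1.781 − T_v)/0.933)/100 = 0.9033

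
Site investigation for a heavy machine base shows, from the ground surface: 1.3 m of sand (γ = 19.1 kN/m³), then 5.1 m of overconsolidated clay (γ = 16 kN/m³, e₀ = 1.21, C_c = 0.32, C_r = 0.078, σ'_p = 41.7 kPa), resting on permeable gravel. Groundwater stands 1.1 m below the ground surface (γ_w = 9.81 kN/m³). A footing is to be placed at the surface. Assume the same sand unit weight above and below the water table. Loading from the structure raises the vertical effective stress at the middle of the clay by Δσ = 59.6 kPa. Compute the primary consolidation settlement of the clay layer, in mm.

S_c ≈ 281 mm

Mid-depth of clay below the ground surface: z = 1.3 + 5.1/2 = 3.85 m.
Total vertical stress at mid-clay: σ_v = 19.1×1.3 + 16×2.55 = 65.63 kPa.
Pore pressure: u = 9.81×(3.85 − 1.1) = 26.978 kPa.
Initial effective stress: σ'_0 = σ_v − u = 65.63 − 26.978 = 38.652 kPa.
Final effective stress: σ'_f = 38.652 + 59.6 = 98.252 kPa.
σ'_f = 98.252 > σ'_p = 41.7 kPa, so the stress path crosses the preconsolidation pressure — recompression up to σ'_p, then virgin compression beyond:
S_c = H/(1+e₀)·[C_r·log₁₀(σ'_p/σ'_0) + C_c·log₁₀(σ'_f/σ'_p)]
    = 5.1/2.21 × [0.078×log₁₀(41.7/38.652) + 0.32×log₁₀(98.252/41.7)]
    = 2.3077 × [0.0025712 + 0.11911] = 0.2808 m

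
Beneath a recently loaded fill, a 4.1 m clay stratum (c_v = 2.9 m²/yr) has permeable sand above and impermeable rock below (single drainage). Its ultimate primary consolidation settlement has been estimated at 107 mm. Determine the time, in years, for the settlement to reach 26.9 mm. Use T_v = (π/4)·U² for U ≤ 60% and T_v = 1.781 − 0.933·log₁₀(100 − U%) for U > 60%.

Drainage path length: H_d = H = 4.1 m (single drainage).
U = S(t)/S_ult = 26.9/107 = 0.2514.
U ≤ 60%: T_v = (π/4)·U² = (π/4)×0.2514² = 0.049639.
t = T_v·H_d²/c_v = 0.049639×4.1²/2.9 = 0.2877 years.

t ≈ 0.288 years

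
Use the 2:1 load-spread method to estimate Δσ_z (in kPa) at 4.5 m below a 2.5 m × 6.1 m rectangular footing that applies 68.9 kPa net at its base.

Δσ_z ≈ 14.2 kPa

By the 2:1 method the load spreads at 1 horizontal : 2 vertical, so at depth z the loaded area has grown by z in each plan dimension:
Δσ = qBL/((B+z)(L+z)) = 68.9×2.5×6.1/((2.5+4.5)(6.1+4.5)) = 14.161 kPa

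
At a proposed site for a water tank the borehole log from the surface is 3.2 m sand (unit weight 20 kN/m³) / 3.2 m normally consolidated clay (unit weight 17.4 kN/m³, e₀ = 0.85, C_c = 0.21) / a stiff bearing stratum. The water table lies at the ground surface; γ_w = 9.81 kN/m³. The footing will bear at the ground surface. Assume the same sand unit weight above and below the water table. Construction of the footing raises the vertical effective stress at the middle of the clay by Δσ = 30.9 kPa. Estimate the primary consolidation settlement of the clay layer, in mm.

S_c ≈ 82.8 mm

Mid-depth of clay below the ground surface: z = 3.2 + 3.2/2 = 4.8 m.
Total vertical stress at mid-clay: σ_v = 20×3.2 + 17.4×1.6 = 91.84 kPa.
Pore pressure: u = 9.81×(4.8 − 0) = 47.088 kPa.
Initial effective stress: σ'_0 = σ_v − u = 91.84 − 47.088 = 44.752 kPa.
Final effective stress: σ'_f = σ'_0 + Δσ = 44.752 + 30.9 = 75.652 kPa.
Normally consolidated clay, so the full stress increment lies on the virgin compression line:
S_c = C_c·H/(1+e₀)·log₁₀(σ'_f/σ'_0) = 0.21×3.2/(1+0.85)×log₁₀(75.652/44.752)
    = 0.36324 × 0.22801 = 0.08282 m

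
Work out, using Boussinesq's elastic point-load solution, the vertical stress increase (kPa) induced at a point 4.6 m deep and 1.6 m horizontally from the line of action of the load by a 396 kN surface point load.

Δσ_z ≈ 6.72 kPa

Boussinesq vertical stress below a point load on an elastic half-space:
Δσ_z = 3P/(2πz²) · [1 + (r/z)²]^(−5/2)
r/z = 1.6/4.6 = 0.34783; [1+(r/z)²]^(−5/2) = 0.75163.
Δσ_z = 3×396/(2π×4.6²) × 0.75163 = 8.9355 × 0.75163 = 6.716 kPa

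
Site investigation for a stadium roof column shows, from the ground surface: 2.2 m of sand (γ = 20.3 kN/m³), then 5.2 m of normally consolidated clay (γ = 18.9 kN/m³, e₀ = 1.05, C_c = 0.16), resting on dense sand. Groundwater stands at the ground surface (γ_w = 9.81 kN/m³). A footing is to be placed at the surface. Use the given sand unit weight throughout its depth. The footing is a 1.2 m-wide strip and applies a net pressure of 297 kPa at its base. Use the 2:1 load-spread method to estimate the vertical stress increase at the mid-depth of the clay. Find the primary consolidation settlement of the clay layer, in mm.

Mid-depth of clay below the ground surface: z = 2.2 + 5.2/2 = 4.8 m.
Total vertical stress at mid-clay: σ_v = 20.3×2.2 + 18.9×2.6 = 93.8 kPa.
Pore pressure: u = 9.81×(4.8 − 0) = 47.088 kPa.
Initial effective stress: σ'_0 = σ_v − u = 93.8 − 47.088 = 46.712 kPa.
Stress increase at mid-clay by the 2:1 spreading method:
Δσ = qB/(B+z) = 297×1.2/(1.2+4.8) = 59.4 kPa
Final effective stress: σ'_f = σ'_0 + Δσ = 46.712 + 59.4 = 106.11 kPa.
Normally consolidated clay, so the full stress increment lies on the virgin compression line:
S_c = C_c·H/(1+e₀)·log₁₀(σ'_f/σ'_0) = 0.16×5.2/(1+1.05)×log₁₀(106.11/46.712)
    = 0.40585 × 0.35633 = 0.1446 m

S_c ≈ 145 mm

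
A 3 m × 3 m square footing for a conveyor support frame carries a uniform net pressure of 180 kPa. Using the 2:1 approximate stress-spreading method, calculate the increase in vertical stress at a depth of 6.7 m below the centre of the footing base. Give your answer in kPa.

Δσ_z ≈ 17.2 kPa

By the 2:1 method the load spreads at 1 horizontal : 2 vertical, so at depth z the loaded area has grown by z in each plan dimension:
Δσ = qBL/((B+z)(L+z)) = 180×3×3/((3+6.7)(3+6.7)) = 17.218 kPa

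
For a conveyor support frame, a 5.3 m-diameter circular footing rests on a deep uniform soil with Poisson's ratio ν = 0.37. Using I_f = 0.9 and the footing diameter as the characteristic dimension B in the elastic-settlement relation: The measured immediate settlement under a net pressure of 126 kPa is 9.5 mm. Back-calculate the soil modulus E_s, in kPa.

S_e = q·B·(1−ν²)/E_s · I_f  ⇒  E_s = q·B·(1−ν²)·I_f / S_e.
E_s = 126 × 5.3 × 0.8631 × 0.9 / 0.0095 = 54600 kPa

E_s ≈ 54600 kPa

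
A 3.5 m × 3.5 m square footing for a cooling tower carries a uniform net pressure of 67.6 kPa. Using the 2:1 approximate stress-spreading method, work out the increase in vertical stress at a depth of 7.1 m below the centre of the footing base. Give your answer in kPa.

Δσ_z ≈ 7.37 kPa

By the 2:1 method the load spreads at 1 horizontal : 2 vertical, so at depth z the loaded area has grown by z in each plan dimension:
Δσ = qBL/((B+z)(L+z)) = 67.6×3.5×3.5/((3.5+7.1)(3.5+7.1)) = 7.3701 kPa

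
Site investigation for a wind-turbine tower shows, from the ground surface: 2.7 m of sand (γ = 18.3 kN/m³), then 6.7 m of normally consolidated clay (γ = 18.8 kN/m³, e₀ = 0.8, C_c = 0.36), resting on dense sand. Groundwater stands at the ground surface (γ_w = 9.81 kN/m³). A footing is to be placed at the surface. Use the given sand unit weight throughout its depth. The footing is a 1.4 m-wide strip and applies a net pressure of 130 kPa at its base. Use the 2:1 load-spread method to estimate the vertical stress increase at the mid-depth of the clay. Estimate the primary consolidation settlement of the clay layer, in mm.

Mid-depth of clay below the ground surface: z = 2.7 + 6.7/2 = 6.05 m.
Total vertical stress at mid-clay: σ_v = 18.3×2.7 + 18.8×3.35 = 112.39 kPa.
Pore pressure: u = 9.81×(6.05 − 0) = 59.351 kPa.
Initial effective stress: σ'_0 = σ_v − u = 112.39 − 59.351 = 53.039 kPa.
Stress increase at mid-clay by the 2:1 spreading method:
Δσ = qB/(B+z) = 130×1.4/(1.4+6.05) = 24.43 kPa
Final effective stress: σ'_f = σ'_0 + Δσ = 53.039 + 24.43 = 77.469 kPa.
Normally consolidated clay, so the full stress increment lies on the virgin compression line:
S_c = C_c·H/(1+e₀)·log₁₀(σ'_f/σ'_0) = 0.36×6.7/(1+0.8)×log₁₀(77.469/53.039)
    = 1.34 × 0.16453 = 0.2205 m

S_c ≈ 220 mm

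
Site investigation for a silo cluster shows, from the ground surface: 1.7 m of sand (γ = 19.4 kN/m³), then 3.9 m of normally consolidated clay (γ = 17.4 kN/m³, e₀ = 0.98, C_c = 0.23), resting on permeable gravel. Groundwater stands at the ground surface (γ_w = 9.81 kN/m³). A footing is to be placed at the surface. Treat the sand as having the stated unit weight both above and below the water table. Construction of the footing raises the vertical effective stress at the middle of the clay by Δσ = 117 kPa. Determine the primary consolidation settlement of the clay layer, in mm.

S_c ≈ 307 mm

Mid-depth of clay below the ground surface: z = 1.7 + 3.9/2 = 3.65 m.
Total vertical stress at mid-clay: σ_v = 19.4×1.7 + 17.4×1.95 = 66.91 kPa.
Pore pressure: u = 9.81×(3.65 − 0) = 35.806 kPa.
Initial effective stress: σ'_0 = σ_v − u = 66.91 − 35.806 = 31.104 kPa.
Final effective stress: σ'_f = σ'_0 + Δσ = 31.104 + 117 = 148.1 kPa.
Normally consolidated clay, so the full stress increment lies on the virgin compression line:
S_c = C_c·H/(1+e₀)·log₁₀(σ'_f/σ'_0) = 0.23×3.9/(1+0.98)×log₁₀(148.1/31.104)
    = 0.45303 × 0.67774 = 0.307 m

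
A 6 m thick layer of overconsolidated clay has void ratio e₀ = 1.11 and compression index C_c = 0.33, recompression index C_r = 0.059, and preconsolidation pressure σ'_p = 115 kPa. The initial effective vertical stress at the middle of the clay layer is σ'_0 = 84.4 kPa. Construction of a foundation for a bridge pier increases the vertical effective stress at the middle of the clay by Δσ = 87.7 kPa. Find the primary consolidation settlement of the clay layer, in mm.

Final effective stress: σ'_f = 84.4 + 87.7 = 172.1 kPa.
σ'_f = 172.1 > σ'_p = 115 kPa, so the stress path crosses the preconsolidation pressure — recompression up to σ'_p, then virgin compression beyond:
S_c = H/(1+e₀)·[C_r·log₁₀(σ'_p/σ'_0) + C_c·log₁₀(σ'_f/σ'_p)]
    = 6/2.11 × [0.059×log₁₀(115/84.4) + 0.33×log₁₀(172.1/115)]
    = 2.8436 × [0.007927 + 0.057777] = 0.1868 m

S_c ≈ 187 mm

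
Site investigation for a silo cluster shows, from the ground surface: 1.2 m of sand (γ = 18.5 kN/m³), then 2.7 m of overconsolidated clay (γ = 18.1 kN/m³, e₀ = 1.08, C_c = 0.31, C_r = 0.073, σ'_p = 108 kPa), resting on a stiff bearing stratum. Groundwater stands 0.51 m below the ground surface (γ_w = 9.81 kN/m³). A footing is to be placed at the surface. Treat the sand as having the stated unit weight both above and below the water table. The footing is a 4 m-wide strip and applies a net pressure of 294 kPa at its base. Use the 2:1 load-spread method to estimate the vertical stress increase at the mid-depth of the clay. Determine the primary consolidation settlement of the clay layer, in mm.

Mid-depth of clay below the ground surface: z = 1.2 + 2.7/2 = 2.55 m.
Total vertical stress at mid-clay: σ_v = 18.5×1.2 + 18.1×1.35 = 46.635 kPa.
Pore pressure: u = 9.81×(2.55 − 0.51) = 20.012 kPa.
Initial effective stress: σ'_0 = σ_v − u = 46.635 − 20.012 = 26.623 kPa.
Stress increase at mid-clay by the 2:1 spreading method:
Δσ = qB/(B+z) = 294×4/(4+2.55) = 179.54 kPa
Final effective stress: σ'_f = 26.623 + 179.54 = 206.16 kPa.
σ'_f = 206.16 > σ'_p = 108 kPa, so the stress path crosses the preconsolidation pressure — recompression up to σ'_p, then virgin compression beyond:
S_c = H/(1+e₀)·[C_r·log₁₀(σ'_p/σ'_0) + C_c·log₁₀(σ'_f/σ'_p)]
    = 2.7/2.08 × [0.073×log₁₀(108/26.623) + 0.31×log₁₀(206.16/108)]
    = 1.2981 × [0.044396 + 0.087042] = 0.1706 m

S_c ≈ 171 mm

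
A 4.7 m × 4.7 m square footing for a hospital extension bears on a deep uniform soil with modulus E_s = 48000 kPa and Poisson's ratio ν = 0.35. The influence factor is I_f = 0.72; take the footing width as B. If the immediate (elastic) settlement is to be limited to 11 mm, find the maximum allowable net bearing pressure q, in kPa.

q ≈ 178 kPa

S_e = q·B·(1−ν²)/E_s · I_f  ⇒  q = S_e·E_s / (B·(1−ν²)·I_f).
q = 0.011 × 48000 / (4.7 × 0.8775 × 0.72) = 177.8 kPa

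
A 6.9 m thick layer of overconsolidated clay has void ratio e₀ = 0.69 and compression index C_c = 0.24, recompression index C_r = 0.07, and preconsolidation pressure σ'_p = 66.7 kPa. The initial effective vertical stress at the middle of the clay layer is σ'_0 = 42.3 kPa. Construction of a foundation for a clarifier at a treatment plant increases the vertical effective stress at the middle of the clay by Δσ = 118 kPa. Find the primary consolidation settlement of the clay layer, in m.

Final effective stress: σ'_f = 42.3 + 118 = 160.3 kPa.
σ'_f = 160.3 > σ'_p = 66.7 kPa, so the stress path crosses the preconsolidation pressure — recompression up to σ'_p, then virgin compression beyond:
S_c = H/(1+e₀)·[C_r·log₁₀(σ'_p/σ'_0) + C_c·log₁₀(σ'_f/σ'_p)]
    = 6.9/1.69 × [0.07×log₁₀(66.7/42.3) + 0.24×log₁₀(160.3/66.7)]
    = 4.0828 × [0.013845 + 0.091394] = 0.4297 m

S_c ≈ 0.43 m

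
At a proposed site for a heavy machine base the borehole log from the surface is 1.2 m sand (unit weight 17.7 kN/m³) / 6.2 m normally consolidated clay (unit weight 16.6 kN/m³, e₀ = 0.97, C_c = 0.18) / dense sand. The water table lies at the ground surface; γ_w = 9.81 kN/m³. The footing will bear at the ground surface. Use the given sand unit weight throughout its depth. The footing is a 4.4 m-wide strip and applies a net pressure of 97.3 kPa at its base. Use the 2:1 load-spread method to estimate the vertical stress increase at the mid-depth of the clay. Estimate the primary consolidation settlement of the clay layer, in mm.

Mid-depth of clay below the ground surface: z = 1.2 + 6.2/2 = 4.3 m.
Total vertical stress at mid-clay: σ_v = 17.7×1.2 + 16.6×3.1 = 72.7 kPa.
Pore pressure: u = 9.81×(4.3 − 0) = 42.183 kPa.
Initial effective stress: σ'_0 = σ_v − u = 72.7 − 42.183 = 30.517 kPa.
Stress increase at mid-clay by the 2:1 spreading method:
Δσ = qB/(B+z) = 97.3×4.4/(4.4+4.3) = 49.209 kPa
Final effective stress: σ'_f = σ'_0 + Δσ = 30.517 + 49.209 = 79.726 kPa.
Normally consolidated clay, so the full stress increment lies on the virgin compression line:
S_c = C_c·H/(1+e₀)·log₁₀(σ'_f/σ'_0) = 0.18×6.2/(1+0.97)×log₁₀(79.726/30.517)
    = 0.5665 × 0.41706 = 0.2363 m

S_c ≈ 236 mm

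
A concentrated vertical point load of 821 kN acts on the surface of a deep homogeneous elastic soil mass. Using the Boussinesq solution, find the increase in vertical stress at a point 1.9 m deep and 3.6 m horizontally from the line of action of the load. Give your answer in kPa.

Δσ_z ≈ 2.41 kPa

Boussinesq vertical stress below a point load on an elastic half-space:
Δσ_z = 3P/(2πz²) · [1 + (r/z)²]^(−5/2)
r/z = 3.6/1.9 = 1.8947; [1+(r/z)²]^(−5/2) = 0.022154.
Δσ_z = 3×821/(2π×1.9²) × 0.022154 = 108.59 × 0.022154 = 2.406 kPa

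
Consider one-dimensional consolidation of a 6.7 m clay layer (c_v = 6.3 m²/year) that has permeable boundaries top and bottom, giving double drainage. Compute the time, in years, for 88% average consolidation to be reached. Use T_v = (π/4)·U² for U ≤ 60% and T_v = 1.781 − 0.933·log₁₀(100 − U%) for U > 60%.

t ≈ 1.38 years

Drainage path length: H_d = H/2 = 3.35 m (double drainage).
U > 60%: T_v = 1.781 − 0.933·log₁₀(100 − 88) = 0.77412.
t = T_v·H_d²/c_v = 0.77412×3.35²/6.3 = 1.379 years.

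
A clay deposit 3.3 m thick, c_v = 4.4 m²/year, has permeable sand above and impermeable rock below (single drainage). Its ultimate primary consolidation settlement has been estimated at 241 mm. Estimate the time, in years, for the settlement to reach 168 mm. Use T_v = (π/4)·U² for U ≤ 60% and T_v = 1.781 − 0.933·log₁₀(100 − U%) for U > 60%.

t ≈ 0.987 years

Drainage path length: H_d = H = 3.3 m (single drainage).
U = S(t)/S_ult = 168/241 = 0.6971.
U > 60%: T_v = 1.781 − 0.933·log₁₀(100 − 69.71) = 0.39894.
t = T_v·H_d²/c_v = 0.39894×3.3²/4.4 = 0.9874 years.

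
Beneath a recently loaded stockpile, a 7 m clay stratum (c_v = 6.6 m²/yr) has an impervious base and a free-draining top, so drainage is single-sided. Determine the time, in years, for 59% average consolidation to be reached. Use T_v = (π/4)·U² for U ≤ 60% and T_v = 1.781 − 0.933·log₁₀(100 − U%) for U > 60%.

t ≈ 2.03 years

Drainage path length: H_d = H = 7 m (single drainage).
U ≤ 60%: T_v = (π/4)·U² = (π/4)×0.59² = 0.2734.
t = T_v·H_d²/c_v = 0.2734×7²/6.6 = 2.03 years.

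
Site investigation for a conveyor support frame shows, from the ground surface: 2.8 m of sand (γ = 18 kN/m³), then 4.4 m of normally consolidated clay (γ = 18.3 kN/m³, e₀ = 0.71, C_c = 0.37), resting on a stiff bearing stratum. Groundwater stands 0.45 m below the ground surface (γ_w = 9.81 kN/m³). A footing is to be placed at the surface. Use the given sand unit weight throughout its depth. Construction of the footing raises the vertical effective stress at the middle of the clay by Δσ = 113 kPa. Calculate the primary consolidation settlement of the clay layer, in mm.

S_c ≈ 513 mm

Mid-depth of clay below the ground surface: z = 2.8 + 4.4/2 = 5 m.
Total vertical stress at mid-clay: σ_v = 18×2.8 + 18.3×2.2 = 90.66 kPa.
Pore pressure: u = 9.81×(5 − 0.45) = 44.636 kPa.
Initial effective stress: σ'_0 = σ_v − u = 90.66 − 44.636 = 46.024 kPa.
Final effective stress: σ'_f = σ'_0 + Δσ = 46.024 + 113 = 159.02 kPa.
Normally consolidated clay, so the full stress increment lies on the virgin compression line:
S_c = C_c·H/(1+e₀)·log₁₀(σ'_f/σ'_0) = 0.37×4.4/(1+0.71)×log₁₀(159.02/46.024)
    = 0.95205 × 0.53847 = 0.5127 m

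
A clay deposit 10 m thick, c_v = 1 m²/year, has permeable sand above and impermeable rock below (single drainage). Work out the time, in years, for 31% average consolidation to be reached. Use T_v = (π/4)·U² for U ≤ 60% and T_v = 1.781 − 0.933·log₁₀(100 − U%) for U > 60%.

Drainage path length: H_d = H = 10 m (single drainage).
U ≤ 60%: T_v = (π/4)·U² = (π/4)×0.31² = 0.075477.
t = T_v·H_d²/c_v = 0.075477×10²/1 = 7.548 years.

t ≈ 7.55 years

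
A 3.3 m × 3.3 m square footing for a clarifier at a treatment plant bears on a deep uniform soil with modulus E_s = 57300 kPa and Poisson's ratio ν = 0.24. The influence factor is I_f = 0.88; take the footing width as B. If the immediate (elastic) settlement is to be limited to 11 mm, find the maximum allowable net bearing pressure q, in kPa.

S_e = q·B·(1−ν²)/E_s · I_f  ⇒  q = S_e·E_s / (B·(1−ν²)·I_f).
q = 0.011 × 57300 / (3.3 × 0.9424 × 0.88) = 230.3 kPa

q ≈ 230 kPa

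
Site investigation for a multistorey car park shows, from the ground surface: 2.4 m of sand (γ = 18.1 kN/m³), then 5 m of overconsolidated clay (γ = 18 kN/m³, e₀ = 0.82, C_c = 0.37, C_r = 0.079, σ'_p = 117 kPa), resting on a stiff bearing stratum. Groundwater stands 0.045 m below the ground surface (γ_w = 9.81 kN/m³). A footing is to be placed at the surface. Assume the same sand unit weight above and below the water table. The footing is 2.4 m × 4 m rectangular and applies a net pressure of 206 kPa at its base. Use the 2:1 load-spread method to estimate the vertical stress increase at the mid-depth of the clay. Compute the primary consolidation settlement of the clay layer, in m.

S_c ≈ 0.0525 m

Mid-depth of clay below the ground surface: z = 2.4 + 5/2 = 4.9 m.
Total vertical stress at mid-clay: σ_v = 18.1×2.4 + 18×2.5 = 88.44 kPa.
Pore pressure: u = 9.81×(4.9 − 0.045) = 47.628 kPa.
Initial effective stress: σ'_0 = σ_v − u = 88.44 − 47.628 = 40.812 kPa.
Stress increase at mid-clay by the 2:1 spreading method:
Δσ = qBL/((B+z)(L+z)) = 206×2.4×4/((2.4+4.9)(4+4.9)) = 30.439 kPa
Final effective stress: σ'_f = 40.812 + 30.439 = 71.251 kPa.
σ'_f = 71.251 ≤ σ'_p = 117 kPa, so the clay remains overconsolidated and only the recompression index applies:
S_c = C_r·H/(1+e₀)·log₁₀(σ'_f/σ'_0) = 0.079×5/1.82×log₁₀(71.251/40.812)
    = 0.21704 × 0.242 = 0.05252 m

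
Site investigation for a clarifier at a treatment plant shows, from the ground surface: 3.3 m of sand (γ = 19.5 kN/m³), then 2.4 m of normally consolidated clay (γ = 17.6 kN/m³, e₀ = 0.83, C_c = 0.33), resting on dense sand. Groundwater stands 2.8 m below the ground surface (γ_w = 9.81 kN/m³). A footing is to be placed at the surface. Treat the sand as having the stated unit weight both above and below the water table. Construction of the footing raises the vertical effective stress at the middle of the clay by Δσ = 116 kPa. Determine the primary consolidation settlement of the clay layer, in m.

Mid-depth of clay below the ground surface: z = 3.3 + 2.4/2 = 4.5 m.
Total vertical stress at mid-clay: σ_v = 19.5×3.3 + 17.6×1.2 = 85.47 kPa.
Pore pressure: u = 9.81×(4.5 − 2.8) = 16.677 kPa.
Initial effective stress: σ'_0 = σ_v − u = 85.47 − 16.677 = 68.793 kPa.
Final effective stress: σ'_f = σ'_0 + Δσ = 68.793 + 116 = 184.79 kPa.
Normally consolidated clay, so the full stress increment lies on the virgin compression line:
S_c = C_c·H/(1+e₀)·log₁₀(σ'_f/σ'_0) = 0.33×2.4/(1+0.83)×log₁₀(184.79/68.793)
    = 0.43279 × 0.42913 = 0.1857 m

S_c ≈ 0.186 m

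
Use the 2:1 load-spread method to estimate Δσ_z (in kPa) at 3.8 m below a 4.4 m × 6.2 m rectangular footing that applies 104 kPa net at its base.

By the 2:1 method the load spreads at 1 horizontal : 2 vertical, so at depth z the loaded area has grown by z in each plan dimension:
Δσ = qBL/((B+z)(L+z)) = 104×4.4×6.2/((4.4+3.8)(6.2+3.8)) = 34.599 kPa

Δσ_z ≈ 34.6 kPa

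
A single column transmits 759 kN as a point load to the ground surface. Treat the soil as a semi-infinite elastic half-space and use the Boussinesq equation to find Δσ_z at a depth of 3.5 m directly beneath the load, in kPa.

Boussinesq vertical stress below a point load on an elastic half-space:
Δσ_z = 3P/(2πz²) · [1 + (r/z)²]^(−5/2)
r/z = 0/3.5 = 0; [1+(r/z)²]^(−5/2) = 1.
Δσ_z = 3×759/(2π×3.5²) × 1 = 29.583 × 1 = 29.58 kPa

Δσ_z ≈ 29.6 kPa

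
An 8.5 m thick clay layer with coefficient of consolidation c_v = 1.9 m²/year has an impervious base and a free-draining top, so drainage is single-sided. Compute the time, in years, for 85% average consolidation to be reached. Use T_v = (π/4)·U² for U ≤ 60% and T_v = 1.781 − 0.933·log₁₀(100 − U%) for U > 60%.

t ≈ 26 years

Drainage path length: H_d = H = 8.5 m (single drainage).
U > 60%: T_v = 1.781 − 0.933·log₁₀(100 − 85) = 0.68371.
t = T_v·H_d²/c_v = 0.68371×8.5²/1.9 = 26 years.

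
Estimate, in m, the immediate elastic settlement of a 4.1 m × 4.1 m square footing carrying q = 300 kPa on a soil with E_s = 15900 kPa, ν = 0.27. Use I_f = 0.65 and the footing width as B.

S_e ≈ 0.0466 m

Immediate (elastic) settlement: S_e = q·B·(1−ν²)/E_s · I_f.
S_e = 300 × 4.1 × (1 − 0.27²) / 15900 × 0.65
    = 300 × 4.1 × 0.9271 / 15900 × 0.65
    = 0.04662 m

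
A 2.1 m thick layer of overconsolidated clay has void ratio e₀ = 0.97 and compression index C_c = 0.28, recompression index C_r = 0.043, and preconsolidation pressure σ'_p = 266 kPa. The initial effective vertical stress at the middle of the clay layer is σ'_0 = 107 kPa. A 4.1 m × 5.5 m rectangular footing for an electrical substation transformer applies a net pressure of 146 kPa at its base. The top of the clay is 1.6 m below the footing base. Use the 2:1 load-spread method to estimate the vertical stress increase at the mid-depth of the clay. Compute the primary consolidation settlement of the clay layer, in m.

Mid-depth of clay below the footing base: z = 1.6 + 2.1/2 = 2.65 m.
Stress increase at mid-clay by the 2:1 spreading method:
Δσ = qBL/((B+z)(L+z)) = 146×4.1×5.5/((4.1+2.65)(5.5+2.65)) = 59.846 kPa
Final effective stress: σ'_f = 107 + 59.846 = 166.85 kPa.
σ'_f = 166.85 ≤ σ'_p = 266 kPa, so the clay remains overconsolidated and only the recompression index applies:
S_c = C_r·H/(1+e₀)·log₁₀(σ'_f/σ'_0) = 0.043×2.1/1.97×log₁₀(166.85/107)
    = 0.045838 × 0.19294 = 0.008844 m

S_c ≈ 0.00884 m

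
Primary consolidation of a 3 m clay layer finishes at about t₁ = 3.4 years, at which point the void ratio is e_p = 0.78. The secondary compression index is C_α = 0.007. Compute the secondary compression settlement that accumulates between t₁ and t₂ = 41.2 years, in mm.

S_s ≈ 12.8 mm

Secondary compression: S_s = C_α·H/(1+e_p)·log₁₀(t₂/t₁)
S_s = 0.007×3/(1+0.78)×log₁₀(41.2/3.4)
    = 0.0118 × 1.083 = 0.01278 m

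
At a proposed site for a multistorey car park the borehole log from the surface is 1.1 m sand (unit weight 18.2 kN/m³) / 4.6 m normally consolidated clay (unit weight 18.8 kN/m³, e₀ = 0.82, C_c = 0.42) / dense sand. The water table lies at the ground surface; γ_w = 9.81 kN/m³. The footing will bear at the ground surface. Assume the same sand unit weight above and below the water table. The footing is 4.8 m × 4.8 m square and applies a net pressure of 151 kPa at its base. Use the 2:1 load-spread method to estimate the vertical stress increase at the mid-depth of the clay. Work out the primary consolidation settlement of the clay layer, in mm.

Mid-depth of clay below the ground surface: z = 1.1 + 4.6/2 = 3.4 m.
Total vertical stress at mid-clay: σ_v = 18.2×1.1 + 18.8×2.3 = 63.26 kPa.
Pore pressure: u = 9.81×(3.4 − 0) = 33.354 kPa.
Initial effective stress: σ'_0 = σ_v − u = 63.26 − 33.354 = 29.906 kPa.
Stress increase at mid-clay by the 2:1 spreading method:
Δσ = qBL/((B+z)(L+z)) = 151×4.8×4.8/((4.8+3.4)(4.8+3.4)) = 51.741 kPa
Final effective stress: σ'_f = σ'_0 + Δσ = 29.906 + 51.741 = 81.647 kPa.
Normally consolidated clay, so the full stress increment lies on the virgin compression line:
S_c = C_c·H/(1+e₀)·log₁₀(σ'_f/σ'_0) = 0.42×4.6/(1+0.82)×log₁₀(81.647/29.906)
    = 1.0615 × 0.43618 = 0.463 m

S_c ≈ 463 mm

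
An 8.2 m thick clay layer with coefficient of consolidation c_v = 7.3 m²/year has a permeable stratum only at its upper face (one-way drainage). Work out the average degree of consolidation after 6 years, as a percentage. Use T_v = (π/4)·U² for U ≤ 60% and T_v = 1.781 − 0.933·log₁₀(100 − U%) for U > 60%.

U ≈ 83.8 %

Drainage path length: H_d = H = 8.2 m (single drainage).
T_v = c_v·t/H_d² = 7.3×6/8.2² = 0.6514.
T_v = 0.6514 corresponds to the U > 60% branch:
U = 1 − 10^((1.781 − T_v)/0.933)/100 = 0.8376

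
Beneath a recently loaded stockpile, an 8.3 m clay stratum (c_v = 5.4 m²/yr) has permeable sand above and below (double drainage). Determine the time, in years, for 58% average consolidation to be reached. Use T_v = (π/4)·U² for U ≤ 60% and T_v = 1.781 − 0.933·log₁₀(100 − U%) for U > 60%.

Drainage path length: H_d = H/2 = 4.15 m (double drainage).
U ≤ 60%: T_v = (π/4)·U² = (π/4)×0.58² = 0.26421.
t = T_v·H_d²/c_v = 0.26421×4.15²/5.4 = 0.8427 years.

t ≈ 0.843 years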